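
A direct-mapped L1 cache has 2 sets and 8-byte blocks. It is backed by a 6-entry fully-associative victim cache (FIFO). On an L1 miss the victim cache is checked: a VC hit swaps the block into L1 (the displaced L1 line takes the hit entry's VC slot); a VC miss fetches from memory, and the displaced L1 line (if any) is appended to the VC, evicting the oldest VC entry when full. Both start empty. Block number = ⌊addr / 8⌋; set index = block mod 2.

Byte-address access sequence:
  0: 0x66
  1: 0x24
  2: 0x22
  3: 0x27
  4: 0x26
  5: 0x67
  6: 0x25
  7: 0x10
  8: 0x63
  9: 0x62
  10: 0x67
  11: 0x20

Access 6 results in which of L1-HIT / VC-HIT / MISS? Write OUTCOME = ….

  [0] addr=0x66 blk=12 s=0: MISS | VC []
  [1] addr=0x24 blk=4 s=0: MISS | VC [12]
  [2] addr=0x22 blk=4 s=0: L1-HIT | VC [12]
  [3] addr=0x27 blk=4 s=0: L1-HIT | VC [12]
  [4] addr=0x26 blk=4 s=0: L1-HIT | VC [12]
  [5] addr=0x67 blk=12 s=0: VC-HIT | VC [4]
  [6] addr=0x25 blk=4 s=0: VC-HIT | VC [12]
  [7] addr=0x10 blk=2 s=0: MISS | VC [12, 4]
  [8] addr=0x63 blk=12 s=0: VC-HIT | VC [2, 4]
  [9] addr=0x62 blk=12 s=0: L1-HIT | VC [2, 4]
  [10] addr=0x67 blk=12 s=0: L1-HIT | VC [2, 4]
  [11] addr=0x20 blk=4 s=0: VC-HIT | VC [2, 12]

OUTCOME = VC-HIT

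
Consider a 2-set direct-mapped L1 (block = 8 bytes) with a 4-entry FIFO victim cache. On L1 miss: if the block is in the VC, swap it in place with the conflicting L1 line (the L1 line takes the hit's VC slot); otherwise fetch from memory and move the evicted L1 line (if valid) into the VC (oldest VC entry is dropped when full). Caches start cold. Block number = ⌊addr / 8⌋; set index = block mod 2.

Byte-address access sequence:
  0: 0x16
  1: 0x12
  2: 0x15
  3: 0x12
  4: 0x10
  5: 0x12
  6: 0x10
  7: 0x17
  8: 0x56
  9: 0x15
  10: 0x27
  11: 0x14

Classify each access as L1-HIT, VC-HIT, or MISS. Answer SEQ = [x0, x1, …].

0: 0x16 (blk 2, set 0) → MISS  vc=[]
1: 0x12 (blk 2, set 0) → L1-HIT  vc=[]
2: 0x15 (blk 2, set 0) → L1-HIT  vc=[]
3: 0x12 (blk 2, set 0) → L1-HIT  vc=[]
4: 0x10 (blk 2, set 0) → L1-HIT  vc=[]
5: 0x12 (blk 2, set 0) → L1-HIT  vc=[]
6: 0x10 (blk 2, set 0) → L1-HIT  vc=[]
7: 0x17 (blk 2, set 0) → L1-HIT  vc=[]
8: 0x56 (blk 10, set 0) → MISS  vc=[2]
9: 0x15 (blk 2, set 0) → VC-HIT  vc=[10]
10: 0x27 (blk 4, set 0) → MISS  vc=[10, 2]
11: 0x14 (blk 2, set 0) → VC-HIT  vc=[10, 4]

SEQ = [MISS, L1-HIT, L1-HIT, L1-HIT, L1-HIT, L1-HIT, L1-HIT, L1-HIT, MISS, VC-HIT, MISS, VC-HIT]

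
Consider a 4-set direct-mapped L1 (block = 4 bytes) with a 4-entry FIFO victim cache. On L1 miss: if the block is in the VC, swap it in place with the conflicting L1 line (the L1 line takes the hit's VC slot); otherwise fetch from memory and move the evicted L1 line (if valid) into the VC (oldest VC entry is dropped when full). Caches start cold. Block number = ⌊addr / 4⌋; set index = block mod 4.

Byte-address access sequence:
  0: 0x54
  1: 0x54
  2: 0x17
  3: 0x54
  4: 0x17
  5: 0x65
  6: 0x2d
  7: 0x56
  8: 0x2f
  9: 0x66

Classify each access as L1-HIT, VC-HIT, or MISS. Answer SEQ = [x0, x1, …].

SEQ = [MISS, L1-HIT, MISS, VC-HIT, VC-HIT, MISS, MISS, VC-HIT, L1-HIT, VC-HIT]

0: 0x54 (blk 21, set 1) → MISS  vc=[]
1: 0x54 (blk 21, set 1) → L1-HIT  vc=[]
2: 0x17 (blk 5, set 1) → MISS  vc=[21]
3: 0x54 (blk 21, set 1) → VC-HIT  vc=[5]
4: 0x17 (blk 5, set 1) → VC-HIT  vc=[21]
5: 0x65 (blk 25, set 1) → MISS  vc=[21, 5]
6: 0x2d (blk 11, set 3) → MISS  vc=[21, 5]
7: 0x56 (blk 21, set 1) → VC-HIT  vc=[25, 5]
8: 0x2f (blk 11, set 3) → L1-HIT  vc=[25, 5]
9: 0x66 (blk 25, set 1) → VC-HIT  vc=[21, 5]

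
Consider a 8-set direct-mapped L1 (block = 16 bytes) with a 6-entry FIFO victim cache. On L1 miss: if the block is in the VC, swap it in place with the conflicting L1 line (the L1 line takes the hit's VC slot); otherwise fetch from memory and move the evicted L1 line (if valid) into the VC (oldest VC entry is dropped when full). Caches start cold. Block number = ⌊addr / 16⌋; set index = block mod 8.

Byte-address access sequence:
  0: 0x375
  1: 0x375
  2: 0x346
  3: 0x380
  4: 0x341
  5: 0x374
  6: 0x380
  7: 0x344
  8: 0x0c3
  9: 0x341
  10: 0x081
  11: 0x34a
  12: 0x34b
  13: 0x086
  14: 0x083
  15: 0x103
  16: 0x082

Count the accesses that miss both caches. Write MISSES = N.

  [0] addr=0x375 blk=55 s=7: MISS | VC []
  [1] addr=0x375 blk=55 s=7: L1-HIT | VC []
  [2] addr=0x346 blk=52 s=4: MISS | VC []
  [3] addr=0x380 blk=56 s=0: MISS | VC []
  [4] addr=0x341 blk=52 s=4: L1-HIT | VC []
  [5] addr=0x374 blk=55 s=7: L1-HIT | VC []
  [6] addr=0x380 blk=56 s=0: L1-HIT | VC []
  [7] addr=0x344 blk=52 s=4: L1-HIT | VC []
  [8] addr=0xc3 blk=12 s=4: MISS | VC [52]
  [9] addr=0x341 blk=52 s=4: VC-HIT | VC [12]
  [10] addr=0x81 blk=8 s=0: MISS | VC [12, 56]
  [11] addr=0x34a blk=52 s=4: L1-HIT | VC [12, 56]
  [12] addr=0x34b blk=52 s=4: L1-HIT | VC [12, 56]
  [13] addr=0x86 blk=8 s=0: L1-HIT | VC [12, 56]
  [14] addr=0x83 blk=8 s=0: L1-HIT | VC [12, 56]
  [15] addr=0x103 blk=16 s=0: MISS | VC [12, 56, 8]
  [16] addr=0x82 blk=8 s=0: VC-HIT | VC [12, 56, 16]

MISSES = 6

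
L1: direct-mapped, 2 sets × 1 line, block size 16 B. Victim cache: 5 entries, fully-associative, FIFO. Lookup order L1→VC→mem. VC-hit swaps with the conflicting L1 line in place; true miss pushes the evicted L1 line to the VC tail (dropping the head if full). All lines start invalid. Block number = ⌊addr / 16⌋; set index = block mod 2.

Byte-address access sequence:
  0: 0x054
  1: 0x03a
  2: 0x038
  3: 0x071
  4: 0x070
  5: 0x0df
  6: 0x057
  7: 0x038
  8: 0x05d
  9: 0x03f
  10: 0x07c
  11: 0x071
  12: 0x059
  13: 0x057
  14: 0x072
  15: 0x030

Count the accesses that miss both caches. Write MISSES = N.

0: 0x54 (blk 5, set 1) → MISS  vc=[]
1: 0x3a (blk 3, set 1) → MISS  vc=[5]
2: 0x38 (blk 3, set 1) → L1-HIT  vc=[5]
3: 0x71 (blk 7, set 1) → MISS  vc=[5, 3]
4: 0x70 (blk 7, set 1) → L1-HIT  vc=[5, 3]
5: 0xdf (blk 13, set 1) → MISS  vc=[5, 3, 7]
6: 0x57 (blk 5, set 1) → VC-HIT  vc=[13, 3, 7]
7: 0x38 (blk 3, set 1) → VC-HIT  vc=[13, 5, 7]
8: 0x5d (blk 5, set 1) → VC-HIT  vc=[13, 3, 7]
9: 0x3f (blk 3, set 1) → VC-HIT  vc=[13, 5, 7]
10: 0x7c (blk 7, set 1) → VC-HIT  vc=[13, 5, 3]
11: 0x71 (blk 7, set 1) → L1-HIT  vc=[13, 5, 3]
12: 0x59 (blk 5, set 1) → VC-HIT  vc=[13, 7, 3]
13: 0x57 (blk 5, set 1) → L1-HIT  vc=[13, 7, 3]
14: 0x72 (blk 7, set 1) → VC-HIT  vc=[13, 5, 3]
15: 0x30 (blk 3, set 1) → VC-HIT  vc=[13, 5, 7]

MISSES = 4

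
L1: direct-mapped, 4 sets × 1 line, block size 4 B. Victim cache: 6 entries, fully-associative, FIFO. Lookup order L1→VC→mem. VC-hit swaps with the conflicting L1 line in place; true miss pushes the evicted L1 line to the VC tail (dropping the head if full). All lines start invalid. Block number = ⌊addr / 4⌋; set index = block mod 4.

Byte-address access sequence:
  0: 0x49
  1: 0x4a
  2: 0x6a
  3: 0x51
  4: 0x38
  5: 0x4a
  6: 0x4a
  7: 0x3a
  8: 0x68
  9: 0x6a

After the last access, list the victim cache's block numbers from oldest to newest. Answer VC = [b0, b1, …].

VC = [18, 14]

0: 0x49 (blk 18, set 2) → MISS  vc=[]
1: 0x4a (blk 18, set 2) → L1-HIT  vc=[]
2: 0x6a (blk 26, set 2) → MISS  vc=[18]
3: 0x51 (blk 20, set 0) → MISS  vc=[18]
4: 0x38 (blk 14, set 2) → MISS  vc=[18, 26]
5: 0x4a (blk 18, set 2) → VC-HIT  vc=[14, 26]
6: 0x4a (blk 18, set 2) → L1-HIT  vc=[14, 26]
7: 0x3a (blk 14, set 2) → VC-HIT  vc=[18, 26]
8: 0x68 (blk 26, set 2) → VC-HIT  vc=[18, 14]
9: 0x6a (blk 26, set 2) → L1-HIT  vc=[18, 14]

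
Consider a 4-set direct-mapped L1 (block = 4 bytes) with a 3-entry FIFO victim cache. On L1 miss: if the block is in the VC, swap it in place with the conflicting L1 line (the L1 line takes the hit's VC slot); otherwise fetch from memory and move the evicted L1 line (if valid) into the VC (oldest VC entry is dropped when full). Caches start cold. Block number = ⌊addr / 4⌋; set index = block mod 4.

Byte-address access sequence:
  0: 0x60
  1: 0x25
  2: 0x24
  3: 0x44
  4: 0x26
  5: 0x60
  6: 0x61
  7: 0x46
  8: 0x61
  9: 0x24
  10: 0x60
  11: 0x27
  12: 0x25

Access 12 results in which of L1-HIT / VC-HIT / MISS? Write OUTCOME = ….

0: 0x60 (blk 24, set 0) → MISS  vc=[]
1: 0x25 (blk 9, set 1) → MISS  vc=[]
2: 0x24 (blk 9, set 1) → L1-HIT  vc=[]
3: 0x44 (blk 17, set 1) → MISS  vc=[9]
4: 0x26 (blk 9, set 1) → VC-HIT  vc=[17]
5: 0x60 (blk 24, set 0) → L1-HIT  vc=[17]
6: 0x61 (blk 24, set 0) → L1-HIT  vc=[17]
7: 0x46 (blk 17, set 1) → VC-HIT  vc=[9]
8: 0x61 (blk 24, set 0) → L1-HIT  vc=[9]
9: 0x24 (blk 9, set 1) → VC-HIT  vc=[17]
10: 0x60 (blk 24, set 0) → L1-HIT  vc=[17]
11: 0x27 (blk 9, set 1) → L1-HIT  vc=[17]
12: 0x25 (blk 9, set 1) → L1-HIT  vc=[17]

OUTCOME = L1-HIT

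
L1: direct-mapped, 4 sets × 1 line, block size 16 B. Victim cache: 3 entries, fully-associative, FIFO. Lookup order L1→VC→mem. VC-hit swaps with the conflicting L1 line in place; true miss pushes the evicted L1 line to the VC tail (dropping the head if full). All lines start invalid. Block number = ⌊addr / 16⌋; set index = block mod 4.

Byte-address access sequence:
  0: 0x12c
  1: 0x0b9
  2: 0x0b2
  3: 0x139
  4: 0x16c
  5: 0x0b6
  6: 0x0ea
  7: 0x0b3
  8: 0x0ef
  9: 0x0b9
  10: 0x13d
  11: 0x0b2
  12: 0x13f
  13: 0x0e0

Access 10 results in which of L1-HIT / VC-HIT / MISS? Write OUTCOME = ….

  [0] addr=0x12c blk=18 s=2: MISS | VC []
  [1] addr=0xb9 blk=11 s=3: MISS | VC []
  [2] addr=0xb2 blk=11 s=3: L1-HIT | VC []
  [3] addr=0x139 blk=19 s=3: MISS | VC [11]
  [4] addr=0x16c blk=22 s=2: MISS | VC [11, 18]
  [5] addr=0xb6 blk=11 s=3: VC-HIT | VC [19, 18]
  [6] addr=0xea blk=14 s=2: MISS | VC [19, 18, 22]
  [7] addr=0xb3 blk=11 s=3: L1-HIT | VC [19, 18, 22]
  [8] addr=0xef blk=14 s=2: L1-HIT | VC [19, 18, 22]
  [9] addr=0xb9 blk=11 s=3: L1-HIT | VC [19, 18, 22]
  [10] addr=0x13d blk=19 s=3: VC-HIT | VC [11, 18, 22]
  [11] addr=0xb2 blk=11 s=3: VC-HIT | VC [19, 18, 22]
  [12] addr=0x13f blk=19 s=3: VC-HIT | VC [11, 18, 22]
  [13] addr=0xe0 blk=14 s=2: L1-HIT | VC [11, 18, 22]

OUTCOME = VC-HIT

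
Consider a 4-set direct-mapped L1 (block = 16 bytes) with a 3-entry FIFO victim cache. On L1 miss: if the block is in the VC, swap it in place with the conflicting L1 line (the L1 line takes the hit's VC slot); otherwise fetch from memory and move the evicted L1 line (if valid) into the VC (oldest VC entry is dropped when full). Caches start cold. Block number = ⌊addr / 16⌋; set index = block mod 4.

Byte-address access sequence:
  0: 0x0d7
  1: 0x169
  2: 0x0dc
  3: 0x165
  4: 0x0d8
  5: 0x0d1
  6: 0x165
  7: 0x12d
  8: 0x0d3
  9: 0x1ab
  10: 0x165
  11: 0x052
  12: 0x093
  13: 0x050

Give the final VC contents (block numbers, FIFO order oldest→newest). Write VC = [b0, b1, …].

  [0] addr=0xd7 blk=13 s=1: MISS | VC []
  [1] addr=0x169 blk=22 s=2: MISS | VC []
  [2] addr=0xdc blk=13 s=1: L1-HIT | VC []
  [3] addr=0x165 blk=22 s=2: L1-HIT | VC []
  [4] addr=0xd8 blk=13 s=1: L1-HIT | VC []
  [5] addr=0xd1 blk=13 s=1: L1-HIT | VC []
  [6] addr=0x165 blk=22 s=2: L1-HIT | VC []
  [7] addr=0x12d blk=18 s=2: MISS | VC [22]
  [8] addr=0xd3 blk=13 s=1: L1-HIT | VC [22]
  [9] addr=0x1ab blk=26 s=2: MISS | VC [22, 18]
  [10] addr=0x165 blk=22 s=2: VC-HIT | VC [26, 18]
  [11] addr=0x52 blk=5 s=1: MISS | VC [26, 18, 13]
  [12] addr=0x93 blk=9 s=1: MISS | VC [18, 13, 5]
  [13] addr=0x50 blk=5 s=1: VC-HIT | VC [18, 13, 9]

VC = [18, 13, 9]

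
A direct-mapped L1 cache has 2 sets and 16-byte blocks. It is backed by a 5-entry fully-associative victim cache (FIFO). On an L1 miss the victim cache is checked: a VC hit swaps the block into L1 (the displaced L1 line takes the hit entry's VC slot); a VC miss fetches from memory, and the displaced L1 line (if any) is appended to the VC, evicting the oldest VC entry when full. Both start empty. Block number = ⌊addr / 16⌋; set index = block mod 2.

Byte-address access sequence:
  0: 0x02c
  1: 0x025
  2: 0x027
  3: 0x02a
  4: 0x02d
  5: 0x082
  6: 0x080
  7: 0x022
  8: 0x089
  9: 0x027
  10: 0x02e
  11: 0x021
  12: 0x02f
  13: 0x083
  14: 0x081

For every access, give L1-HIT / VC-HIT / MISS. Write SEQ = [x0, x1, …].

#0 0x2c→b2/s0 MISS; vc=[]
#1 0x25→b2/s0 L1-HIT; vc=[]
#2 0x27→b2/s0 L1-HIT; vc=[]
#3 0x2a→b2/s0 L1-HIT; vc=[]
#4 0x2d→b2/s0 L1-HIT; vc=[]
#5 0x82→b8/s0 MISS; vc=[2]
#6 0x80→b8/s0 L1-HIT; vc=[2]
#7 0x22→b2/s0 VC-HIT; vc=[8]
#8 0x89→b8/s0 VC-HIT; vc=[2]
#9 0x27→b2/s0 VC-HIT; vc=[8]
#10 0x2e→b2/s0 L1-HIT; vc=[8]
#11 0x21→b2/s0 L1-HIT; vc=[8]
#12 0x2f→b2/s0 L1-HIT; vc=[8]
#13 0x83→b8/s0 VC-HIT; vc=[2]
#14 0x81→b8/s0 L1-HIT; vc=[2]

SEQ = [MISS, L1-HIT, L1-HIT, L1-HIT, L1-HIT, MISS, L1-HIT, VC-HIT, VC-HIT, VC-HIT, L1-HIT, L1-HIT, L1-HIT, VC-HIT, L1-HIT]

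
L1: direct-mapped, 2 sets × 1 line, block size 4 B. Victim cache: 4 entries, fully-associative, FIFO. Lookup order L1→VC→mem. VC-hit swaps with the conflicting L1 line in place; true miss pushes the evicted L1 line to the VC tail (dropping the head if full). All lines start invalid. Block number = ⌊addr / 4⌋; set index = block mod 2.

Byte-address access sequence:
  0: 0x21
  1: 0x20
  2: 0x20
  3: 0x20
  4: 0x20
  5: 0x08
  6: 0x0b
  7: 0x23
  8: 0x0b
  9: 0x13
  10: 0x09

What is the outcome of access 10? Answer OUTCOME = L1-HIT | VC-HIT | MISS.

OUTCOME = VC-HIT

0: 0x21 (blk 8, set 0) → MISS  vc=[]
1: 0x20 (blk 8, set 0) → L1-HIT  vc=[]
2: 0x20 (blk 8, set 0) → L1-HIT  vc=[]
3: 0x20 (blk 8, set 0) → L1-HIT  vc=[]
4: 0x20 (blk 8, set 0) → L1-HIT  vc=[]
5: 0x8 (blk 2, set 0) → MISS  vc=[8]
6: 0xb (blk 2, set 0) → L1-HIT  vc=[8]
7: 0x23 (blk 8, set 0) → VC-HIT  vc=[2]
8: 0xb (blk 2, set 0) → VC-HIT  vc=[8]
9: 0x13 (blk 4, set 0) → MISS  vc=[8, 2]
10: 0x9 (blk 2, set 0) → VC-HIT  vc=[8, 4]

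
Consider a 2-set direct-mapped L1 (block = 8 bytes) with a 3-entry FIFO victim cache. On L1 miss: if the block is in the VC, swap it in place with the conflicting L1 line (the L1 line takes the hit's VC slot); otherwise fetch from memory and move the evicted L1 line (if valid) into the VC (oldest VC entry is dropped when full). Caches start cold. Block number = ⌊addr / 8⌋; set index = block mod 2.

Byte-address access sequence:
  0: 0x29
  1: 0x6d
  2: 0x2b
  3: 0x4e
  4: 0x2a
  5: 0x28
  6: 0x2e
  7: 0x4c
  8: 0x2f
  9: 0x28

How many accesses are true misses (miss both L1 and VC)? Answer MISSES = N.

0: 0x29 (blk 5, set 1) → MISS  vc=[]
1: 0x6d (blk 13, set 1) → MISS  vc=[5]
2: 0x2b (blk 5, set 1) → VC-HIT  vc=[13]
3: 0x4e (blk 9, set 1) → MISS  vc=[13, 5]
4: 0x2a (blk 5, set 1) → VC-HIT  vc=[13, 9]
5: 0x28 (blk 5, set 1) → L1-HIT  vc=[13, 9]
6: 0x2e (blk 5, set 1) → L1-HIT  vc=[13, 9]
7: 0x4c (blk 9, set 1) → VC-HIT  vc=[13, 5]
8: 0x2f (blk 5, set 1) → VC-HIT  vc=[13, 9]
9: 0x28 (blk 5, set 1) → L1-HIT  vc=[13, 9]

MISSES = 3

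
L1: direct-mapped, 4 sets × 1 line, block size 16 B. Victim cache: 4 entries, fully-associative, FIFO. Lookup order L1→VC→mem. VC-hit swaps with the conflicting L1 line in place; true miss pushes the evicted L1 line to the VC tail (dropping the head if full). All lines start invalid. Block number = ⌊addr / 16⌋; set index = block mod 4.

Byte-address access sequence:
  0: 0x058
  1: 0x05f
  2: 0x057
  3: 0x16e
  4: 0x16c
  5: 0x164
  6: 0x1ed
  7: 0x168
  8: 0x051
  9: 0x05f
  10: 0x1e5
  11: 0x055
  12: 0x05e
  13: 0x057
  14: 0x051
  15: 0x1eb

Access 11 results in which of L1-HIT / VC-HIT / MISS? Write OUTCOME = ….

OUTCOME = L1-HIT

  [0] addr=0x58 blk=5 s=1: MISS | VC []
  [1] addr=0x5f blk=5 s=1: L1-HIT | VC []
  [2] addr=0x57 blk=5 s=1: L1-HIT | VC []
  [3] addr=0x16e blk=22 s=2: MISS | VC []
  [4] addr=0x16c blk=22 s=2: L1-HIT | VC []
  [5] addr=0x164 blk=22 s=2: L1-HIT | VC []
  [6] addr=0x1ed blk=30 s=2: MISS | VC [22]
  [7] addr=0x168 blk=22 s=2: VC-HIT | VC [30]
  [8] addr=0x51 blk=5 s=1: L1-HIT | VC [30]
  [9] addr=0x5f blk=5 s=1: L1-HIT | VC [30]
  [10] addr=0x1e5 blk=30 s=2: VC-HIT | VC [22]
  [11] addr=0x55 blk=5 s=1: L1-HIT | VC [22]
  [12] addr=0x5e blk=5 s=1: L1-HIT | VC [22]
  [13] addr=0x57 blk=5 s=1: L1-HIT | VC [22]
  [14] addr=0x51 blk=5 s=1: L1-HIT | VC [22]
  [15] addr=0x1eb blk=30 s=2: L1-HIT | VC [22]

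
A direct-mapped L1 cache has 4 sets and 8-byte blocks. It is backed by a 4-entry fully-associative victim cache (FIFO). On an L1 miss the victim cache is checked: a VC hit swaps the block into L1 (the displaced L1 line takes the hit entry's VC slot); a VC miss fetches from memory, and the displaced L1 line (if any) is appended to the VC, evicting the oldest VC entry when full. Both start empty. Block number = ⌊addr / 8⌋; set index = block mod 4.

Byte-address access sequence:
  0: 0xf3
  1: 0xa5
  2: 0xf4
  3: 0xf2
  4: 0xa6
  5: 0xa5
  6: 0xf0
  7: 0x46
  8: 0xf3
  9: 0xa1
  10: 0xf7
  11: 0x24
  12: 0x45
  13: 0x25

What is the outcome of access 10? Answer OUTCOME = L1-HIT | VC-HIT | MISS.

0: 0xf3 (blk 30, set 2) → MISS  vc=[]
1: 0xa5 (blk 20, set 0) → MISS  vc=[]
2: 0xf4 (blk 30, set 2) → L1-HIT  vc=[]
3: 0xf2 (blk 30, set 2) → L1-HIT  vc=[]
4: 0xa6 (blk 20, set 0) → L1-HIT  vc=[]
5: 0xa5 (blk 20, set 0) → L1-HIT  vc=[]
6: 0xf0 (blk 30, set 2) → L1-HIT  vc=[]
7: 0x46 (blk 8, set 0) → MISS  vc=[20]
8: 0xf3 (blk 30, set 2) → L1-HIT  vc=[20]
9: 0xa1 (blk 20, set 0) → VC-HIT  vc=[8]
10: 0xf7 (blk 30, set 2) → L1-HIT  vc=[8]
11: 0x24 (blk 4, set 0) → MISS  vc=[8, 20]
12: 0x45 (blk 8, set 0) → VC-HIT  vc=[4, 20]
13: 0x25 (blk 4, set 0) → VC-HIT  vc=[8, 20]

OUTCOME = L1-HIT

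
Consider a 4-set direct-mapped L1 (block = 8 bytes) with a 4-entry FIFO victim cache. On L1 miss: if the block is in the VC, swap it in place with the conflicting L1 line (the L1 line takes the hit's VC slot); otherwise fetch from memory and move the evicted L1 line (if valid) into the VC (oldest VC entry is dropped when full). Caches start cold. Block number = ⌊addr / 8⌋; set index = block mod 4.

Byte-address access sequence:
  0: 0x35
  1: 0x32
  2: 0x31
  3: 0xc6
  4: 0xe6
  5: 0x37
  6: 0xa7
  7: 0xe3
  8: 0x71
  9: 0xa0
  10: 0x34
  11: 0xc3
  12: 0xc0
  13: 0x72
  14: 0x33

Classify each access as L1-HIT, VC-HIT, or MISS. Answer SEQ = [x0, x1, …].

SEQ = [MISS, L1-HIT, L1-HIT, MISS, MISS, L1-HIT, MISS, VC-HIT, MISS, VC-HIT, VC-HIT, VC-HIT, L1-HIT, VC-HIT, VC-HIT]

#0 0x35→b6/s2 MISS; vc=[]
#1 0x32→b6/s2 L1-HIT; vc=[]
#2 0x31→b6/s2 L1-HIT; vc=[]
#3 0xc6→b24/s0 MISS; vc=[]
#4 0xe6→b28/s0 MISS; vc=[24]
#5 0x37→b6/s2 L1-HIT; vc=[24]
#6 0xa7→b20/s0 MISS; vc=[24,28]
#7 0xe3→b28/s0 VC-HIT; vc=[24,20]
#8 0x71→b14/s2 MISS; vc=[24,20,6]
#9 0xa0→b20/s0 VC-HIT; vc=[24,28,6]
#10 0x34→b6/s2 VC-HIT; vc=[24,28,14]
#11 0xc3→b24/s0 VC-HIT; vc=[20,28,14]
#12 0xc0→b24/s0 L1-HIT; vc=[20,28,14]
#13 0x72→b14/s2 VC-HIT; vc=[20,28,6]
#14 0x33→b6/s2 VC-HIT; vc=[20,28,14]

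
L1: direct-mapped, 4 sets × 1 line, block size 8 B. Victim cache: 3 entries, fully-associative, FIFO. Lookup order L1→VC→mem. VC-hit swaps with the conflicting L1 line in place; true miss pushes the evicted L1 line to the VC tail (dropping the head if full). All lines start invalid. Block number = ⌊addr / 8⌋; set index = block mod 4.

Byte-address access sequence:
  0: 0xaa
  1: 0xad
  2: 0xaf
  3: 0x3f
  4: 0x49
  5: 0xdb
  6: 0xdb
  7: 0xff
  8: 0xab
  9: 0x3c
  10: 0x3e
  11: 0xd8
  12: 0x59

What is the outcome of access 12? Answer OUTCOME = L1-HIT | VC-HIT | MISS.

OUTCOME = MISS

  [0] addr=0xaa blk=21 s=1: MISS | VC []
  [1] addr=0xad blk=21 s=1: L1-HIT | VC []
  [2] addr=0xaf blk=21 s=1: L1-HIT | VC []
  [3] addr=0x3f blk=7 s=3: MISS | VC []
  [4] addr=0x49 blk=9 s=1: MISS | VC [21]
  [5] addr=0xdb blk=27 s=3: MISS | VC [21, 7]
  [6] addr=0xdb blk=27 s=3: L1-HIT | VC [21, 7]
  [7] addr=0xff blk=31 s=3: MISS | VC [21, 7, 27]
  [8] addr=0xab blk=21 s=1: VC-HIT | VC [9, 7, 27]
  [9] addr=0x3c blk=7 s=3: VC-HIT | VC [9, 31, 27]
  [10] addr=0x3e blk=7 s=3: L1-HIT | VC [9, 31, 27]
  [11] addr=0xd8 blk=27 s=3: VC-HIT | VC [9, 31, 7]
  [12] addr=0x59 blk=11 s=3: MISS | VC [31, 7, 27]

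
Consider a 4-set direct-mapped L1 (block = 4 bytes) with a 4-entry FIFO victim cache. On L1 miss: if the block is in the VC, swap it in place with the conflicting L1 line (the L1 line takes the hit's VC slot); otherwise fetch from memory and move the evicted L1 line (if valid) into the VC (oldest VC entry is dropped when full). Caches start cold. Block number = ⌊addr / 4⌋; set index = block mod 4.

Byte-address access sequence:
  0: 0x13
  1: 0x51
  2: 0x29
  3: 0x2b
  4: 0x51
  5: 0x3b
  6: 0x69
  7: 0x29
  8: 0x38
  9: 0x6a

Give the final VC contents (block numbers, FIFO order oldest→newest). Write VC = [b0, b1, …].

VC = [4, 14, 10]

  [0] addr=0x13 blk=4 s=0: MISS | VC []
  [1] addr=0x51 blk=20 s=0: MISS | VC [4]
  [2] addr=0x29 blk=10 s=2: MISS | VC [4]
  [3] addr=0x2b blk=10 s=2: L1-HIT | VC [4]
  [4] addr=0x51 blk=20 s=0: L1-HIT | VC [4]
  [5] addr=0x3b blk=14 s=2: MISS | VC [4, 10]
  [6] addr=0x69 blk=26 s=2: MISS | VC [4, 10, 14]
  [7] addr=0x29 blk=10 s=2: VC-HIT | VC [4, 26, 14]
  [8] addr=0x38 blk=14 s=2: VC-HIT | VC [4, 26, 10]
  [9] addr=0x6a blk=26 s=2: VC-HIT | VC [4, 14, 10]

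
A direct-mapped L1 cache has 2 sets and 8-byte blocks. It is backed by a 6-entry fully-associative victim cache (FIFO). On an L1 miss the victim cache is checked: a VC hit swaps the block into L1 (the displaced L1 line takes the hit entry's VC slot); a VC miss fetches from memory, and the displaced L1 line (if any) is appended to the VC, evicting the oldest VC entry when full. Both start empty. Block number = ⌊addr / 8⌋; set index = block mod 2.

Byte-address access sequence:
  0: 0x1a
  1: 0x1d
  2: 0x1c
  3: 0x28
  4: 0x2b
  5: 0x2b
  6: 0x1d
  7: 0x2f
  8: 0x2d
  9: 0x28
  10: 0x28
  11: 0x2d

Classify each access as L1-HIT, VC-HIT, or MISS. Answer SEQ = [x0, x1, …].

SEQ = [MISS, L1-HIT, L1-HIT, MISS, L1-HIT, L1-HIT, VC-HIT, VC-HIT, L1-HIT, L1-HIT, L1-HIT, L1-HIT]

0: 0x1a (blk 3, set 1) → MISS  vc=[]
1: 0x1d (blk 3, set 1) → L1-HIT  vc=[]
2: 0x1c (blk 3, set 1) → L1-HIT  vc=[]
3: 0x28 (blk 5, set 1) → MISS  vc=[3]
4: 0x2b (blk 5, set 1) → L1-HIT  vc=[3]
5: 0x2b (blk 5, set 1) → L1-HIT  vc=[3]
6: 0x1d (blk 3, set 1) → VC-HIT  vc=[5]
7: 0x2f (blk 5, set 1) → VC-HIT  vc=[3]
8: 0x2d (blk 5, set 1) → L1-HIT  vc=[3]
9: 0x28 (blk 5, set 1) → L1-HIT  vc=[3]
10: 0x28 (blk 5, set 1) → L1-HIT  vc=[3]
11: 0x2d (blk 5, set 1) → L1-HIT  vc=[3]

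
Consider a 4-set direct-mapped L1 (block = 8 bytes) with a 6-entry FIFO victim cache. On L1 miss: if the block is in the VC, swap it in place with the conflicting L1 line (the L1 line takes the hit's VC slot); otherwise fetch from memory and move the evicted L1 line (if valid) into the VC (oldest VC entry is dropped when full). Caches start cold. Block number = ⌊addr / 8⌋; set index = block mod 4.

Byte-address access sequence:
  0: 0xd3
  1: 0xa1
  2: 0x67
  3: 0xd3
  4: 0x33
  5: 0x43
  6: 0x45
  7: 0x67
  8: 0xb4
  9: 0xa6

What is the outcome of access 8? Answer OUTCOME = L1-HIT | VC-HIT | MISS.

#0 0xd3→b26/s2 MISS; vc=[]
#1 0xa1→b20/s0 MISS; vc=[]
#2 0x67→b12/s0 MISS; vc=[20]
#3 0xd3→b26/s2 L1-HIT; vc=[20]
#4 0x33→b6/s2 MISS; vc=[20,26]
#5 0x43→b8/s0 MISS; vc=[20,26,12]
#6 0x45→b8/s0 L1-HIT; vc=[20,26,12]
#7 0x67→b12/s0 VC-HIT; vc=[20,26,8]
#8 0xb4→b22/s2 MISS; vc=[20,26,8,6]
#9 0xa6→b20/s0 VC-HIT; vc=[12,26,8,6]

OUTCOME = MISS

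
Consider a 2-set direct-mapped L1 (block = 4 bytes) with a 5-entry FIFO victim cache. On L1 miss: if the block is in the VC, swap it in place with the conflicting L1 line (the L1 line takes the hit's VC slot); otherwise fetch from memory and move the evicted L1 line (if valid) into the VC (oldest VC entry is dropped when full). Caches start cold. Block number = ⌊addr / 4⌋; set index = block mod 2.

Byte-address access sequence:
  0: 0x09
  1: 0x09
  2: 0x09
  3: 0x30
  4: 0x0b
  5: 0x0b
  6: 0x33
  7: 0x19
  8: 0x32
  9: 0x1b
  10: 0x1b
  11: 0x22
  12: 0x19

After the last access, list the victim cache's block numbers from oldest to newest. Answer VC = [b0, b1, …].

  [0] addr=0x9 blk=2 s=0: MISS | VC []
  [1] addr=0x9 blk=2 s=0: L1-HIT | VC []
  [2] addr=0x9 blk=2 s=0: L1-HIT | VC []
  [3] addr=0x30 blk=12 s=0: MISS | VC [2]
  [4] addr=0xb blk=2 s=0: VC-HIT | VC [12]
  [5] addr=0xb blk=2 s=0: L1-HIT | VC [12]
  [6] addr=0x33 blk=12 s=0: VC-HIT | VC [2]
  [7] addr=0x19 blk=6 s=0: MISS | VC [2, 12]
  [8] addr=0x32 blk=12 s=0: VC-HIT | VC [2, 6]
  [9] addr=0x1b blk=6 s=0: VC-HIT | VC [2, 12]
  [10] addr=0x1b blk=6 s=0: L1-HIT | VC [2, 12]
  [11] addr=0x22 blk=8 s=0: MISS | VC [2, 12, 6]
  [12] addr=0x19 blk=6 s=0: VC-HIT | VC [2, 12, 8]

VC = [2, 12, 8]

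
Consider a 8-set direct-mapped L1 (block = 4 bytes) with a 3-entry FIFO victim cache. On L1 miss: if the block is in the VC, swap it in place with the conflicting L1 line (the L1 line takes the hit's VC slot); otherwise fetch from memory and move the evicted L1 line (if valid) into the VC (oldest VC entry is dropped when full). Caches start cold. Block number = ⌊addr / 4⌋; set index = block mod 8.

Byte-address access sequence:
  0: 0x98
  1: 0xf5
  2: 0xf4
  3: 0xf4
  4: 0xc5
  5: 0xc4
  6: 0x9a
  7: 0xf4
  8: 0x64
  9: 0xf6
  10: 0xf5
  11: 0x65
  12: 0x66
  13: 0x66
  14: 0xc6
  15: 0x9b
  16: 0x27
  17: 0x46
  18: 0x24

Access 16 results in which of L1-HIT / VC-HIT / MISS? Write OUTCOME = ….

OUTCOME = MISS

0: 0x98 (blk 38, set 6) → MISS  vc=[]
1: 0xf5 (blk 61, set 5) → MISS  vc=[]
2: 0xf4 (blk 61, set 5) → L1-HIT  vc=[]
3: 0xf4 (blk 61, set 5) → L1-HIT  vc=[]
4: 0xc5 (blk 49, set 1) → MISS  vc=[]
5: 0xc4 (blk 49, set 1) → L1-HIT  vc=[]
6: 0x9a (blk 38, set 6) → L1-HIT  vc=[]
7: 0xf4 (blk 61, set 5) → L1-HIT  vc=[]
8: 0x64 (blk 25, set 1) → MISS  vc=[49]
9: 0xf6 (blk 61, set 5) → L1-HIT  vc=[49]
10: 0xf5 (blk 61, set 5) → L1-HIT  vc=[49]
11: 0x65 (blk 25, set 1) → L1-HIT  vc=[49]
12: 0x66 (blk 25, set 1) → L1-HIT  vc=[49]
13: 0x66 (blk 25, set 1) → L1-HIT  vc=[49]
14: 0xc6 (blk 49, set 1) → VC-HIT  vc=[25]
15: 0x9b (blk 38, set 6) → L1-HIT  vc=[25]
16: 0x27 (blk 9, set 1) → MISS  vc=[25, 49]
17: 0x46 (blk 17, set 1) → MISS  vc=[25, 49, 9]
18: 0x24 (blk 9, set 1) → VC-HIT  vc=[25, 49, 17]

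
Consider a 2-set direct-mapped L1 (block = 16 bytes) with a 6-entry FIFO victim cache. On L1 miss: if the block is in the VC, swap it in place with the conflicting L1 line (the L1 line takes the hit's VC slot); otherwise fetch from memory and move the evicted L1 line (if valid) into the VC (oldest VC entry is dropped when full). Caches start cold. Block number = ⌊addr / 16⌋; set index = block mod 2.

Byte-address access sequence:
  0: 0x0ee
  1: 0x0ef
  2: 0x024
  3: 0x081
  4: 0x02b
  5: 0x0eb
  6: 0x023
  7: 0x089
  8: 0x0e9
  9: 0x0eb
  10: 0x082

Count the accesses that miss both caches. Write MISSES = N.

MISSES = 3

  [0] addr=0xee blk=14 s=0: MISS | VC []
  [1] addr=0xef blk=14 s=0: L1-HIT | VC []
  [2] addr=0x24 blk=2 s=0: MISS | VC [14]
  [3] addr=0x81 blk=8 s=0: MISS | VC [14, 2]
  [4] addr=0x2b blk=2 s=0: VC-HIT | VC [14, 8]
  [5] addr=0xeb blk=14 s=0: VC-HIT | VC [2, 8]
  [6] addr=0x23 blk=2 s=0: VC-HIT | VC [14, 8]
  [7] addr=0x89 blk=8 s=0: VC-HIT | VC [14, 2]
  [8] addr=0xe9 blk=14 s=0: VC-HIT | VC [8, 2]
  [9] addr=0xeb blk=14 s=0: L1-HIT | VC [8, 2]
  [10] addr=0x82 blk=8 s=0: VC-HIT | VC [14, 2]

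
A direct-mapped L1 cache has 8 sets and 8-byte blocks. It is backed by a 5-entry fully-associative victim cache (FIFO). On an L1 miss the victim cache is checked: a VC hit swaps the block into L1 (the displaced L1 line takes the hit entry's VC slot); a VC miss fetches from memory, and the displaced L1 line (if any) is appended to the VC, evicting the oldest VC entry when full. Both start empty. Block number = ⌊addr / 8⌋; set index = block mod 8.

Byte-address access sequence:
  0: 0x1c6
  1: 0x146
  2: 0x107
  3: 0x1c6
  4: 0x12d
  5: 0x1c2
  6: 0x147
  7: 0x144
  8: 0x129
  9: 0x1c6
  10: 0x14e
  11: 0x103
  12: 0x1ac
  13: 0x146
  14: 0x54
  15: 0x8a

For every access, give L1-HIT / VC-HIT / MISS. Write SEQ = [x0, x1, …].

SEQ = [MISS, MISS, MISS, VC-HIT, MISS, L1-HIT, VC-HIT, L1-HIT, L1-HIT, VC-HIT, MISS, VC-HIT, MISS, VC-HIT, MISS, MISS]

0: 0x1c6 (blk 56, set 0) → MISS  vc=[]
1: 0x146 (blk 40, set 0) → MISS  vc=[56]
2: 0x107 (blk 32, set 0) → MISS  vc=[56, 40]
3: 0x1c6 (blk 56, set 0) → VC-HIT  vc=[32, 40]
4: 0x12d (blk 37, set 5) → MISS  vc=[32, 40]
5: 0x1c2 (blk 56, set 0) → L1-HIT  vc=[32, 40]
6: 0x147 (blk 40, set 0) → VC-HIT  vc=[32, 56]
7: 0x144 (blk 40, set 0) → L1-HIT  vc=[32, 56]
8: 0x129 (blk 37, set 5) → L1-HIT  vc=[32, 56]
9: 0x1c6 (blk 56, set 0) → VC-HIT  vc=[32, 40]
10: 0x14e (blk 41, set 1) → MISS  vc=[32, 40]
11: 0x103 (blk 32, set 0) → VC-HIT  vc=[56, 40]
12: 0x1ac (blk 53, set 5) → MISS  vc=[56, 40, 37]
13: 0x146 (blk 40, set 0) → VC-HIT  vc=[56, 32, 37]
14: 0x54 (blk 10, set 2) → MISS  vc=[56, 32, 37]
15: 0x8a (blk 17, set 1) → MISS  vc=[56, 32, 37, 41]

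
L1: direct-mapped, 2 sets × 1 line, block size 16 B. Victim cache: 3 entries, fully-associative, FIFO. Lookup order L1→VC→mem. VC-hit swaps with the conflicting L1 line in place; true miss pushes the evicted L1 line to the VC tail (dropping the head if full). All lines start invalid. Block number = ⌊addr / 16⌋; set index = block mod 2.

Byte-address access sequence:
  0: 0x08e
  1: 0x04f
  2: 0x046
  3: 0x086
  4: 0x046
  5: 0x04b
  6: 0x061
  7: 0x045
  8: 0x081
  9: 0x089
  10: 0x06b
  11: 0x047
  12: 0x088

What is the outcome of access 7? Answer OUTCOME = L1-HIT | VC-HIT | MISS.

  [0] addr=0x8e blk=8 s=0: MISS | VC []
  [1] addr=0x4f blk=4 s=0: MISS | VC [8]
  [2] addr=0x46 blk=4 s=0: L1-HIT | VC [8]
  [3] addr=0x86 blk=8 s=0: VC-HIT | VC [4]
  [4] addr=0x46 blk=4 s=0: VC-HIT | VC [8]
  [5] addr=0x4b blk=4 s=0: L1-HIT | VC [8]
  [6] addr=0x61 blk=6 s=0: MISS | VC [8, 4]
  [7] addr=0x45 blk=4 s=0: VC-HIT | VC [8, 6]
  [8] addr=0x81 blk=8 s=0: VC-HIT | VC [4, 6]
  [9] addr=0x89 blk=8 s=0: L1-HIT | VC [4, 6]
  [10] addr=0x6b blk=6 s=0: VC-HIT | VC [4, 8]
  [11] addr=0x47 blk=4 s=0: VC-HIT | VC [6, 8]
  [12] addr=0x88 blk=8 s=0: VC-HIT | VC [6, 4]

OUTCOME = VC-HIT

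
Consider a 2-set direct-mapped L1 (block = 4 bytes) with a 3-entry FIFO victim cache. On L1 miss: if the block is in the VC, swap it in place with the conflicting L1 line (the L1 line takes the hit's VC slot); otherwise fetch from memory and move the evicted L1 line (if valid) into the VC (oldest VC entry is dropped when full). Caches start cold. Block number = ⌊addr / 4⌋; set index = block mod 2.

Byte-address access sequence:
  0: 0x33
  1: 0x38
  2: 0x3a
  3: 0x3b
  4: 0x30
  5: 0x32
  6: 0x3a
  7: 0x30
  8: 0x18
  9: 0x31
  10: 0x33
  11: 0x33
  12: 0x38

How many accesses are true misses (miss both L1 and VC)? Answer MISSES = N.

#0 0x33→b12/s0 MISS; vc=[]
#1 0x38→b14/s0 MISS; vc=[12]
#2 0x3a→b14/s0 L1-HIT; vc=[12]
#3 0x3b→b14/s0 L1-HIT; vc=[12]
#4 0x30→b12/s0 VC-HIT; vc=[14]
#5 0x32→b12/s0 L1-HIT; vc=[14]
#6 0x3a→b14/s0 VC-HIT; vc=[12]
#7 0x30→b12/s0 VC-HIT; vc=[14]
#8 0x18→b6/s0 MISS; vc=[14,12]
#9 0x31→b12/s0 VC-HIT; vc=[14,6]
#10 0x33→b12/s0 L1-HIT; vc=[14,6]
#11 0x33→b12/s0 L1-HIT; vc=[14,6]
#12 0x38→b14/s0 VC-HIT; vc=[12,6]

MISSES = 3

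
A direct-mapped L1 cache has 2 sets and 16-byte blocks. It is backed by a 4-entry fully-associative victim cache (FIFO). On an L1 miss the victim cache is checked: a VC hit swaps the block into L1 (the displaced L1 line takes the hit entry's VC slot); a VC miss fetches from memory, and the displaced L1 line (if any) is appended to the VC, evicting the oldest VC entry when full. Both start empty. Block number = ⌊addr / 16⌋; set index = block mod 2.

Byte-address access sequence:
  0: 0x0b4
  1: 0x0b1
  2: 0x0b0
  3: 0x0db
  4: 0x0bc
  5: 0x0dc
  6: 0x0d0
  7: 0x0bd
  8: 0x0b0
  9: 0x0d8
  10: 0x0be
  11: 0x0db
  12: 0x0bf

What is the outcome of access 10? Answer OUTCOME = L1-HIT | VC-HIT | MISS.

#0 0xb4→b11/s1 MISS; vc=[]
#1 0xb1→b11/s1 L1-HIT; vc=[]
#2 0xb0→b11/s1 L1-HIT; vc=[]
#3 0xdb→b13/s1 MISS; vc=[11]
#4 0xbc→b11/s1 VC-HIT; vc=[13]
#5 0xdc→b13/s1 VC-HIT; vc=[11]
#6 0xd0→b13/s1 L1-HIT; vc=[11]
#7 0xbd→b11/s1 VC-HIT; vc=[13]
#8 0xb0→b11/s1 L1-HIT; vc=[13]
#9 0xd8→b13/s1 VC-HIT; vc=[11]
#10 0xbe→b11/s1 VC-HIT; vc=[13]
#11 0xdb→b13/s1 VC-HIT; vc=[11]
#12 0xbf→b11/s1 VC-HIT; vc=[13]

OUTCOME = VC-HIT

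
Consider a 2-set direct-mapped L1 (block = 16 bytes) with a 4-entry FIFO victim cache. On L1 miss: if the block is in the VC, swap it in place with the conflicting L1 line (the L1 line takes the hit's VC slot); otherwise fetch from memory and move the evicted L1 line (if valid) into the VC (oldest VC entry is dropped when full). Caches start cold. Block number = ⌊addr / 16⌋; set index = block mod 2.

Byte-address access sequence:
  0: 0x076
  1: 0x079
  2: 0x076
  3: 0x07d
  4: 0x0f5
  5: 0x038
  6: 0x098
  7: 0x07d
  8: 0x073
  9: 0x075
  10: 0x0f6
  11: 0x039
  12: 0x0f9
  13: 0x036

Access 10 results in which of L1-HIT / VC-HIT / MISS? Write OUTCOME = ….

0: 0x76 (blk 7, set 1) → MISS  vc=[]
1: 0x79 (blk 7, set 1) → L1-HIT  vc=[]
2: 0x76 (blk 7, set 1) → L1-HIT  vc=[]
3: 0x7d (blk 7, set 1) → L1-HIT  vc=[]
4: 0xf5 (blk 15, set 1) → MISS  vc=[7]
5: 0x38 (blk 3, set 1) → MISS  vc=[7, 15]
6: 0x98 (blk 9, set 1) → MISS  vc=[7, 15, 3]
7: 0x7d (blk 7, set 1) → VC-HIT  vc=[9, 15, 3]
8: 0x73 (blk 7, set 1) → L1-HIT  vc=[9, 15, 3]
9: 0x75 (blk 7, set 1) → L1-HIT  vc=[9, 15, 3]
10: 0xf6 (blk 15, set 1) → VC-HIT  vc=[9, 7, 3]
11: 0x39 (blk 3, set 1) → VC-HIT  vc=[9, 7, 15]
12: 0xf9 (blk 15, set 1) → VC-HIT  vc=[9, 7, 3]
13: 0x36 (blk 3, set 1) → VC-HIT  vc=[9, 7, 15]

OUTCOME = VC-HIT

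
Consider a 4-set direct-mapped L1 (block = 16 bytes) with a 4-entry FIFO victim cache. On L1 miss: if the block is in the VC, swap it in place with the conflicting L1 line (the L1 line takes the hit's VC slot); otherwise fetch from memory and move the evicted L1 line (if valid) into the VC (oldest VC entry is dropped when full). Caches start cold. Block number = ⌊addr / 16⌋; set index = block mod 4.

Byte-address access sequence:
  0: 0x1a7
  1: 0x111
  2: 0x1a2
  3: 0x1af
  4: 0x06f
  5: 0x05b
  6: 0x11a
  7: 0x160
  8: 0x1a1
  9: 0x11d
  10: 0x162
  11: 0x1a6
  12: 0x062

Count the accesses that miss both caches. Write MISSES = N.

MISSES = 5

#0 0x1a7→b26/s2 MISS; vc=[]
#1 0x111→b17/s1 MISS; vc=[]
#2 0x1a2→b26/s2 L1-HIT; vc=[]
#3 0x1af→b26/s2 L1-HIT; vc=[]
#4 0x6f→b6/s2 MISS; vc=[26]
#5 0x5b→b5/s1 MISS; vc=[26,17]
#6 0x11a→b17/s1 VC-HIT; vc=[26,5]
#7 0x160→b22/s2 MISS; vc=[26,5,6]
#8 0x1a1→b26/s2 VC-HIT; vc=[22,5,6]
#9 0x11d→b17/s1 L1-HIT; vc=[22,5,6]
#10 0x162→b22/s2 VC-HIT; vc=[26,5,6]
#11 0x1a6→b26/s2 VC-HIT; vc=[22,5,6]
#12 0x62→b6/s2 VC-HIT; vc=[22,5,26]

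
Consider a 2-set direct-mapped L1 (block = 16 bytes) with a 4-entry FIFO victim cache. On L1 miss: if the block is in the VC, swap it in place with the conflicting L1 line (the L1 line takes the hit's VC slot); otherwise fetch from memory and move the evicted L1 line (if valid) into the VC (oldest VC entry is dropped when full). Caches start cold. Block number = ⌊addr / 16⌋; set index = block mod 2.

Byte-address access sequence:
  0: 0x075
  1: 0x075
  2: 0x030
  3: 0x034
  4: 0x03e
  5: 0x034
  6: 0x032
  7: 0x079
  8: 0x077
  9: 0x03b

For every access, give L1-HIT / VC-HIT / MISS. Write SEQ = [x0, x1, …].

0: 0x75 (blk 7, set 1) → MISS  vc=[]
1: 0x75 (blk 7, set 1) → L1-HIT  vc=[]
2: 0x30 (blk 3, set 1) → MISS  vc=[7]
3: 0x34 (blk 3, set 1) → L1-HIT  vc=[7]
4: 0x3e (blk 3, set 1) → L1-HIT  vc=[7]
5: 0x34 (blk 3, set 1) → L1-HIT  vc=[7]
6: 0x32 (blk 3, set 1) → L1-HIT  vc=[7]
7: 0x79 (blk 7, set 1) → VC-HIT  vc=[3]
8: 0x77 (blk 7, set 1) → L1-HIT  vc=[3]
9: 0x3b (blk 3, set 1) → VC-HIT  vc=[7]

SEQ = [MISS, L1-HIT, MISS, L1-HIT, L1-HIT, L1-HIT, L1-HIT, VC-HIT, L1-HIT, VC-HIT]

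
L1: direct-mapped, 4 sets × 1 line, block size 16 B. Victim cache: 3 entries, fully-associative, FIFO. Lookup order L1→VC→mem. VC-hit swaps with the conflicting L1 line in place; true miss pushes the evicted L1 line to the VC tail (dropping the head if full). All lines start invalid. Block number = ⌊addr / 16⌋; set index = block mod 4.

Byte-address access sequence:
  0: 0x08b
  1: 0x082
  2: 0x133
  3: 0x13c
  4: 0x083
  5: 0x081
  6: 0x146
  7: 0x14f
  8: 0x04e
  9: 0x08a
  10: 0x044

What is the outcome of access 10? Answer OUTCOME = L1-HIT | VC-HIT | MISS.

OUTCOME = VC-HIT

#0 0x8b→b8/s0 MISS; vc=[]
#1 0x82→b8/s0 L1-HIT; vc=[]
#2 0x133→b19/s3 MISS; vc=[]
#3 0x13c→b19/s3 L1-HIT; vc=[]
#4 0x83→b8/s0 L1-HIT; vc=[]
#5 0x81→b8/s0 L1-HIT; vc=[]
#6 0x146→b20/s0 MISS; vc=[8]
#7 0x14f→b20/s0 L1-HIT; vc=[8]
#8 0x4e→b4/s0 MISS; vc=[8,20]
#9 0x8a→b8/s0 VC-HIT; vc=[4,20]
#10 0x44→b4/s0 VC-HIT; vc=[8,20]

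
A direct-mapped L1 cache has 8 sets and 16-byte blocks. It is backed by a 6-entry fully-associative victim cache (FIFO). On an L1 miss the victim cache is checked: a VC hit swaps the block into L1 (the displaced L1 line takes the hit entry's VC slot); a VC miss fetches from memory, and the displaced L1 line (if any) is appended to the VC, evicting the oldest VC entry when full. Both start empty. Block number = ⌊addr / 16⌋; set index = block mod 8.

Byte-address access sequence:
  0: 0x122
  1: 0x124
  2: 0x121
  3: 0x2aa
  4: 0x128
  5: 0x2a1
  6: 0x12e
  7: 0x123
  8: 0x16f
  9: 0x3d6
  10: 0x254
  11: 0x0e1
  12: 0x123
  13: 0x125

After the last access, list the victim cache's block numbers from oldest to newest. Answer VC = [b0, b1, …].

VC = [42, 61, 22]

  [0] addr=0x122 blk=18 s=2: MISS | VC []
  [1] addr=0x124 blk=18 s=2: L1-HIT | VC []
  [2] addr=0x121 blk=18 s=2: L1-HIT | VC []
  [3] addr=0x2aa blk=42 s=2: MISS | VC [18]
  [4] addr=0x128 blk=18 s=2: VC-HIT | VC [42]
  [5] addr=0x2a1 blk=42 s=2: VC-HIT | VC [18]
  [6] addr=0x12e blk=18 s=2: VC-HIT | VC [42]
  [7] addr=0x123 blk=18 s=2: L1-HIT | VC [42]
  [8] addr=0x16f blk=22 s=6: MISS | VC [42]
  [9] addr=0x3d6 blk=61 s=5: MISS | VC [42]
  [10] addr=0x254 blk=37 s=5: MISS | VC [42, 61]
  [11] addr=0xe1 blk=14 s=6: MISS | VC [42, 61, 22]
  [12] addr=0x123 blk=18 s=2: L1-HIT | VC [42, 61, 22]
  [13] addr=0x125 blk=18 s=2: L1-HIT | VC [42, 61, 22]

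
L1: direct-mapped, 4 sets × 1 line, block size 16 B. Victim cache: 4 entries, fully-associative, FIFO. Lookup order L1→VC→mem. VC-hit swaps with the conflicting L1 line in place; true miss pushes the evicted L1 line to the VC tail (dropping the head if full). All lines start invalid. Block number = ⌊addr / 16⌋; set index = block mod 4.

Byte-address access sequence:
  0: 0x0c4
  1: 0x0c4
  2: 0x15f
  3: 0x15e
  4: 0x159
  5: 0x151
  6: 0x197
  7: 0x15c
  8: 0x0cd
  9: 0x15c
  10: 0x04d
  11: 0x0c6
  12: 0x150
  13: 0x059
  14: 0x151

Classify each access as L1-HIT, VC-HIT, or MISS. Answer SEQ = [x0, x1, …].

SEQ = [MISS, L1-HIT, MISS, L1-HIT, L1-HIT, L1-HIT, MISS, VC-HIT, L1-HIT, L1-HIT, MISS, VC-HIT, L1-HIT, MISS, VC-HIT]

0: 0xc4 (blk 12, set 0) → MISS  vc=[]
1: 0xc4 (blk 12, set 0) → L1-HIT  vc=[]
2: 0x15f (blk 21, set 1) → MISS  vc=[]
3: 0x15e (blk 21, set 1) → L1-HIT  vc=[]
4: 0x159 (blk 21, set 1) → L1-HIT  vc=[]
5: 0x151 (blk 21, set 1) → L1-HIT  vc=[]
6: 0x197 (blk 25, set 1) → MISS  vc=[21]
7: 0x15c (blk 21, set 1) → VC-HIT  vc=[25]
8: 0xcd (blk 12, set 0) → L1-HIT  vc=[25]
9: 0x15c (blk 21, set 1) → L1-HIT  vc=[25]
10: 0x4d (blk 4, set 0) → MISS  vc=[25, 12]
11: 0xc6 (blk 12, set 0) → VC-HIT  vc=[25, 4]
12: 0x150 (blk 21, set 1) → L1-HIT  vc=[25, 4]
13: 0x59 (blk 5, set 1) → MISS  vc=[25, 4, 21]
14: 0x151 (blk 21, set 1) → VC-HIT  vc=[25, 4, 5]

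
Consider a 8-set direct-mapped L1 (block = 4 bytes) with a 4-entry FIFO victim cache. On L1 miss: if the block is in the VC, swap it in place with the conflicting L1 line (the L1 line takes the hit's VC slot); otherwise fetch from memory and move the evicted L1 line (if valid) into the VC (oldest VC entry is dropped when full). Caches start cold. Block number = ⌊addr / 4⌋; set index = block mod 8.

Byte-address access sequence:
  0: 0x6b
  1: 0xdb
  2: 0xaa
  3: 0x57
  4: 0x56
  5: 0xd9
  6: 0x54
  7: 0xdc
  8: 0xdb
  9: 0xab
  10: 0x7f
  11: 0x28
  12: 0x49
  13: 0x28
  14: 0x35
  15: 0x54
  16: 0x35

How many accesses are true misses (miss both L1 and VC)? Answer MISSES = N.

MISSES = 9

0: 0x6b (blk 26, set 2) → MISS  vc=[]
1: 0xdb (blk 54, set 6) → MISS  vc=[]
2: 0xaa (blk 42, set 2) → MISS  vc=[26]
3: 0x57 (blk 21, set 5) → MISS  vc=[26]
4: 0x56 (blk 21, set 5) → L1-HIT  vc=[26]
5: 0xd9 (blk 54, set 6) → L1-HIT  vc=[26]
6: 0x54 (blk 21, set 5) → L1-HIT  vc=[26]
7: 0xdc (blk 55, set 7) → MISS  vc=[26]
8: 0xdb (blk 54, set 6) → L1-HIT  vc=[26]
9: 0xab (blk 42, set 2) → L1-HIT  vc=[26]
10: 0x7f (blk 31, set 7) → MISS  vc=[26, 55]
11: 0x28 (blk 10, set 2) → MISS  vc=[26, 55, 42]
12: 0x49 (blk 18, set 2) → MISS  vc=[26, 55, 42, 10]
13: 0x28 (blk 10, set 2) → VC-HIT  vc=[26, 55, 42, 18]
14: 0x35 (blk 13, set 5) → MISS  vc=[55, 42, 18, 21]
15: 0x54 (blk 21, set 5) → VC-HIT  vc=[55, 42, 18, 13]
16: 0x35 (blk 13, set 5) → VC-HIT  vc=[55, 42, 18, 21]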